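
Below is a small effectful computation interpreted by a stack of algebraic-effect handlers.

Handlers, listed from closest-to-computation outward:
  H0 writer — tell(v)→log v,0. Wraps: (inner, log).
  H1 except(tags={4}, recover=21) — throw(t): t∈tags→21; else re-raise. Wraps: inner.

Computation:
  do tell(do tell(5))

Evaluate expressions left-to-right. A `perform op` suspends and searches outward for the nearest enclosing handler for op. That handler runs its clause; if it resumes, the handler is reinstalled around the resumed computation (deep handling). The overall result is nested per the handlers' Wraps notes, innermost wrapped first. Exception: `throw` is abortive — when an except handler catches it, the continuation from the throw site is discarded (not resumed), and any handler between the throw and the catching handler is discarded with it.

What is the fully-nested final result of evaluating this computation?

Step-by-step:
tell(5) @ H0 ⇒ log+=5
tell(0) @ H0 ⇒ log+=0
H0 returns (0, (5, 0))
H1 returns (0, (5, 0))
= (0, (5, 0))

Answer: (0, (5, 0))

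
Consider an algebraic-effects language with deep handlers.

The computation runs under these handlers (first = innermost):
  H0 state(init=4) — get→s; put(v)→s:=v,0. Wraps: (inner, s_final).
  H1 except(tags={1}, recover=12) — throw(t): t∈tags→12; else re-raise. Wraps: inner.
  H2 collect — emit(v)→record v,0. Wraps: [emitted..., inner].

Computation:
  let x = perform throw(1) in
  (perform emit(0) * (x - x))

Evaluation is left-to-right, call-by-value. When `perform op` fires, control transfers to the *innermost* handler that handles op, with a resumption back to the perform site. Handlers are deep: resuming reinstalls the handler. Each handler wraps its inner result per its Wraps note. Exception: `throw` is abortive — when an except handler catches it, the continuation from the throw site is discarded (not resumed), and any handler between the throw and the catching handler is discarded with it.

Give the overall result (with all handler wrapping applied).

Working:
throw(1) @ H1 caught ⇒ 12
H2 returns [12]
= [12]

Answer: [12]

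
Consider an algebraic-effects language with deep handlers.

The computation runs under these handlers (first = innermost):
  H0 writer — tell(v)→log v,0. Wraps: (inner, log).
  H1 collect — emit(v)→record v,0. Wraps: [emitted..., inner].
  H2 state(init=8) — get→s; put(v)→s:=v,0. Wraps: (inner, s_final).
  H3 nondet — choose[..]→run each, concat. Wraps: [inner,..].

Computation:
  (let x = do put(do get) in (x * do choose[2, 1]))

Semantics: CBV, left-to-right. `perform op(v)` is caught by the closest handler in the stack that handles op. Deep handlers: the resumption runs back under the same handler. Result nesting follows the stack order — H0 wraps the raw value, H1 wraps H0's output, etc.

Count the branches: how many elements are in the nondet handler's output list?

Step-by-step:
get @ H2 ⇒ 8
put(8) @ H2 ⇒ s:=8
choose[2, 1] @ H3
  branch[0] choose=2:
    H0 returns (0, ())
    H1 returns [(0, ())]
    H2 returns ([(0, ())], 8)
    H3 returns [([(0, ())], 8)]
  branch[1] choose=1:
    H0 returns (0, ())
    H1 returns [(0, ())]
    H2 returns ([(0, ())], 8)
    H3 returns [([(0, ())], 8)]
= [([(0, ())], 8), ([(0, ())], 8)]

Answer: 2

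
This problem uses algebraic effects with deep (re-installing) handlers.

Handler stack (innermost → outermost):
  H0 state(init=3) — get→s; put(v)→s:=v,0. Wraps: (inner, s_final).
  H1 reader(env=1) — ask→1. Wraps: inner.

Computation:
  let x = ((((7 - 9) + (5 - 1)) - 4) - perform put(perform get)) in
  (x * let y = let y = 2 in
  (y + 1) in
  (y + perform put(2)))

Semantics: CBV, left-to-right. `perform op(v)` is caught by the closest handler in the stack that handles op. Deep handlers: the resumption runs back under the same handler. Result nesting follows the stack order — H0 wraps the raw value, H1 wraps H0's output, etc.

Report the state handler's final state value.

Answer: 2

Evaluation trace:
get @ H0 ⇒ 3
put(3) @ H0 ⇒ s:=3
put(2) @ H0 ⇒ s:=2
H0 returns (-6, 2)
H1 returns (-6, 2)
= (-6, 2)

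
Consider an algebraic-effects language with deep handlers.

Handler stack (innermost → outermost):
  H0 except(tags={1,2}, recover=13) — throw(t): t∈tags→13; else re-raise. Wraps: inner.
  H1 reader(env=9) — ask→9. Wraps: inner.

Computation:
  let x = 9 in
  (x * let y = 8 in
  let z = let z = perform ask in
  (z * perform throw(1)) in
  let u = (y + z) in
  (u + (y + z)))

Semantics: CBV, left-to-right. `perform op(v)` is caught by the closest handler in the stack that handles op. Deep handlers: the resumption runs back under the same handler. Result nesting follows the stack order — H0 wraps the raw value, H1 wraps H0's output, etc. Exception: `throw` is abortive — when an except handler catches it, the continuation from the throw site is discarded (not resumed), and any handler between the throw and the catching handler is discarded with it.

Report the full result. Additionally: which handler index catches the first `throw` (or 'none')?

Working:
ask @ H1 ⇒ 9
throw(1) @ H0 caught ⇒ 13
H1 returns 13
= 13

Answer: 13 ; first throw caught by: H0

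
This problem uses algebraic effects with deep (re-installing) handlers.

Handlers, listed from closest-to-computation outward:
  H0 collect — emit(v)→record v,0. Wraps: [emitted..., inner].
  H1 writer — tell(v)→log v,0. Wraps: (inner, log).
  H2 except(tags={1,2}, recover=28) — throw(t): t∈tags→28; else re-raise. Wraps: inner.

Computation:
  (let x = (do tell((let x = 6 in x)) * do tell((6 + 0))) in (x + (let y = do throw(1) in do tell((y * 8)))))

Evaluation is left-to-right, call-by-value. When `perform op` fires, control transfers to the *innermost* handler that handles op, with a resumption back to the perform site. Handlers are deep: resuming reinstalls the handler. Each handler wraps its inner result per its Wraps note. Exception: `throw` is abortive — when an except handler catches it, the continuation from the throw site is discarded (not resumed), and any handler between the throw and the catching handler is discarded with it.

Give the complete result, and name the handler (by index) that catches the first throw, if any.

Answer: 28 ; first throw caught by: H2

Evaluation trace:
tell(6) @ H1 ⇒ log+=6
tell(6) @ H1 ⇒ log+=6
throw(1) @ H2 caught ⇒ 28
= 28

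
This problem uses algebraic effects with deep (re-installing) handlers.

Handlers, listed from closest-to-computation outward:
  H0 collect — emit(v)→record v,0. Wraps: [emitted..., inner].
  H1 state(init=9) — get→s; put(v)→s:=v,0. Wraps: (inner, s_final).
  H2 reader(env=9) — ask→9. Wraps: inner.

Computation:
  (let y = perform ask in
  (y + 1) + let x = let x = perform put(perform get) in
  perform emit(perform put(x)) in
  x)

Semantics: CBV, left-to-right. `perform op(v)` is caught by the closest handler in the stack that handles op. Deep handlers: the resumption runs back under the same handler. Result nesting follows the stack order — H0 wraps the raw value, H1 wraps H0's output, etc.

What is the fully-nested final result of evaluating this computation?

Answer: ([0, 10], 0)

Working:
ask @ H2 ⇒ 9
get @ H1 ⇒ 9
put(9) @ H1 ⇒ s:=9
put(0) @ H1 ⇒ s:=0
emit(0) @ H0 ⇒ out+=0
H0 returns [0, 10]
H1 returns ([0, 10], 0)
H2 returns ([0, 10], 0)
= ([0, 10], 0)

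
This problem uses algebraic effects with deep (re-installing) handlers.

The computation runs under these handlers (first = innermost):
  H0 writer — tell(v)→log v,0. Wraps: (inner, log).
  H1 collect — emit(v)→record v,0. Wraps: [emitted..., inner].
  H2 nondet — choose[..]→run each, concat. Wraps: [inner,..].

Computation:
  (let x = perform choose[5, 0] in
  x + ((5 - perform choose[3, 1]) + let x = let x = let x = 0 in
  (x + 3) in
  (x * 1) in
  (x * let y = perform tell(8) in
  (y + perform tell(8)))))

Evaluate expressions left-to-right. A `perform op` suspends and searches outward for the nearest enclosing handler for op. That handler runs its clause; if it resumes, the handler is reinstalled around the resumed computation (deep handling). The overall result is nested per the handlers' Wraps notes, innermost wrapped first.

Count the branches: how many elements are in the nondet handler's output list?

Answer: 4

Working:
choose[5, 0] @ H2
  branch[0] choose=5:
    choose[3, 1] @ H2
      branch[0] choose=3:
        tell(8) @ H0 ⇒ log+=8
        tell(8) @ H0 ⇒ log+=8
        H0 returns (7, (8, 8))
        H1 returns [(7, (8, 8))]
        H2 returns [[(7, (8, 8))]]
      branch[1] choose=1:
        tell(8) @ H0 ⇒ log+=8
        tell(8) @ H0 ⇒ log+=8
        H0 returns (9, (8, 8))
        H1 returns [(9, (8, 8))]
        H2 returns [[(9, (8, 8))]]
  branch[1] choose=0:
    choose[3, 1] @ H2
      branch[0] choose=3:
        tell(8) @ H0 ⇒ log+=8
        tell(8) @ H0 ⇒ log+=8
        H0 returns (2, (8, 8))
        H1 returns [(2, (8, 8))]
        H2 returns [[(2, (8, 8))]]
      branch[1] choose=1:
        tell(8) @ H0 ⇒ log+=8
        tell(8) @ H0 ⇒ log+=8
        H0 returns (4, (8, 8))
        H1 returns [(4, (8, 8))]
        H2 returns [[(4, (8, 8))]]
= [[(7, (8, 8))], [(9, (8, 8))], [(2, (8, 8))], [(4, (8, 8))]]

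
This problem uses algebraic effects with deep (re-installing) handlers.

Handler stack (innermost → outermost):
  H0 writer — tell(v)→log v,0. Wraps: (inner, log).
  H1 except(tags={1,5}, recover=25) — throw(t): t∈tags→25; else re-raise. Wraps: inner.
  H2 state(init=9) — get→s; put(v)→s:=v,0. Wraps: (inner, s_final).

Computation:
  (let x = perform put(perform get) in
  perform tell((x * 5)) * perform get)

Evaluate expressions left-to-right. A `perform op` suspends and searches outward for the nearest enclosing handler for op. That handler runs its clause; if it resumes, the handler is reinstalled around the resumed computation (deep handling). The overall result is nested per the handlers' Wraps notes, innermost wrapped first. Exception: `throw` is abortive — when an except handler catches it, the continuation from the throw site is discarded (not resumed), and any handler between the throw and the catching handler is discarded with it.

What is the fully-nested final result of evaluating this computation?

Answer: ((0, (0)), 9)

Evaluation trace:
get @ H2 ⇒ 9
put(9) @ H2 ⇒ s:=9
tell(0) @ H0 ⇒ log+=0
get @ H2 ⇒ 9
H0 returns (0, (0))
H1 returns (0, (0))
H2 returns ((0, (0)), 9)
= ((0, (0)), 9)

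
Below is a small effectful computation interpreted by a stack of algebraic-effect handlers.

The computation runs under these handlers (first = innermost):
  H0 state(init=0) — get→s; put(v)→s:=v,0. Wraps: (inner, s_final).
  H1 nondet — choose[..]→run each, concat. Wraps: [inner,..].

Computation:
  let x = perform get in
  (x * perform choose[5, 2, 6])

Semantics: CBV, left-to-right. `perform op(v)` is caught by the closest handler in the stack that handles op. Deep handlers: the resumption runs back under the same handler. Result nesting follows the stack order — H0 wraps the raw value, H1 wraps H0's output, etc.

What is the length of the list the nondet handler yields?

Evaluation trace:
get @ H0 ⇒ 0
choose[5, 2, 6] @ H1
  branch[0] choose=5:
    H0 returns (0, 0)
    H1 returns [(0, 0)]
  branch[1] choose=2:
    H0 returns (0, 0)
    H1 returns [(0, 0)]
  branch[2] choose=6:
    H0 returns (0, 0)
    H1 returns [(0, 0)]
= [(0, 0), (0, 0), (0, 0)]

Answer: 3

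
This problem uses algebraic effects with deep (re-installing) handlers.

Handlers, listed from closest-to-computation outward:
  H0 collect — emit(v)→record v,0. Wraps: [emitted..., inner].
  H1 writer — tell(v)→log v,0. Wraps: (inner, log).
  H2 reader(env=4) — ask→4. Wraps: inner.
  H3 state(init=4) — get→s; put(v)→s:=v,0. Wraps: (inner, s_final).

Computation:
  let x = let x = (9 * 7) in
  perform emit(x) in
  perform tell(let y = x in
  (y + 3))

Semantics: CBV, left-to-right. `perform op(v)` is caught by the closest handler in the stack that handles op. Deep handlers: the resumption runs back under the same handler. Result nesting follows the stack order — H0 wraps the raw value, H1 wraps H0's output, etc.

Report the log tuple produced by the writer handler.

Answer: (3)

Evaluation trace:
emit(63) @ H0 ⇒ out+=63
tell(3) @ H1 ⇒ log+=3
H0 returns [63, 0]
H1 returns ([63, 0], (3))
H2 returns ([63, 0], (3))
H3 returns (([63, 0], (3)), 4)
= (([63, 0], (3)), 4)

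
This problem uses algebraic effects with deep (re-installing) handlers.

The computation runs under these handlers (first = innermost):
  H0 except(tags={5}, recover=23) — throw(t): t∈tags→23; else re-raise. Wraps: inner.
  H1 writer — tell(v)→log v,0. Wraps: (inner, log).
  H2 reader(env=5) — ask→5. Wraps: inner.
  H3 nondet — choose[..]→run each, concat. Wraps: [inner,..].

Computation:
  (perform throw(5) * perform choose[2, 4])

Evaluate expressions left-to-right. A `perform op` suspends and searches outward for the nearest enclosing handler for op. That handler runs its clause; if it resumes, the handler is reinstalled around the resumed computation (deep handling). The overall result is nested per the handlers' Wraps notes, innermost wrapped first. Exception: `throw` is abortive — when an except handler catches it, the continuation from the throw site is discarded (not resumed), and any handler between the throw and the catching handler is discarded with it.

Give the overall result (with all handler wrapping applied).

Answer: [(23, ())]

Step-by-step:
throw(5) @ H0 caught ⇒ 23
H1 returns (23, ())
H2 returns (23, ())
H3 returns [(23, ())]
= [(23, ())]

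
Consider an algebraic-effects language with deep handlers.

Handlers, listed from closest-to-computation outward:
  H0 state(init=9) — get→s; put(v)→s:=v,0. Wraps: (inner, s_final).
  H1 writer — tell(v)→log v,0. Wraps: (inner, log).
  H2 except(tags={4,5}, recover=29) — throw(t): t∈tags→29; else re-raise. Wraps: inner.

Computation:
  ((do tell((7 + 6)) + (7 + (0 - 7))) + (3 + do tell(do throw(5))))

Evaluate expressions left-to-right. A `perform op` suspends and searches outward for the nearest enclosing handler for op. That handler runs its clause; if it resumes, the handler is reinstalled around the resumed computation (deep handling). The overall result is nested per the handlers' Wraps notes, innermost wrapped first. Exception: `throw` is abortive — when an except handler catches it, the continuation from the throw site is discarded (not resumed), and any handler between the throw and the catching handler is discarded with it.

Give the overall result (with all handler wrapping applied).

Step-by-step:
tell(13) @ H1 ⇒ log+=13
throw(5) @ H2 caught ⇒ 29
= 29

Answer: 29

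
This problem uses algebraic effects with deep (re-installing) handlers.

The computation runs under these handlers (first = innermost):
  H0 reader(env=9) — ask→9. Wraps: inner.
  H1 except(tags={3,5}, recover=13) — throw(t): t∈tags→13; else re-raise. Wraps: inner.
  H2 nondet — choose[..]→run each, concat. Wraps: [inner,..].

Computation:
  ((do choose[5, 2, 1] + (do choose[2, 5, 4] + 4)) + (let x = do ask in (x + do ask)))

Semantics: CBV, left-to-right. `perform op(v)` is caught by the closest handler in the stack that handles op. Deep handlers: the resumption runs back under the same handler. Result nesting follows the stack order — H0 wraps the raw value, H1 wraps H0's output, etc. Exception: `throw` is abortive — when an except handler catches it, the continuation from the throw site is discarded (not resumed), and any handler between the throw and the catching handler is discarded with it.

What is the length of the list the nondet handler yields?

Answer: 9

Working:
choose[5, 2, 1] @ H2
  branch[0] choose=5:
    choose[2, 5, 4] @ H2
      branch[0] choose=2:
        ask @ H0 ⇒ 9
        ask @ H0 ⇒ 9
        H0 returns 29
        H1 returns 29
        H2 returns [29]
      branch[1] choose=5:
        ask @ H0 ⇒ 9
        ask @ H0 ⇒ 9
        H0 returns 32
        H1 returns 32
        H2 returns [32]
      branch[2] choose=4:
        ask @ H0 ⇒ 9
        ask @ H0 ⇒ 9
        H0 returns 31
        H1 returns 31
        H2 returns [31]
  branch[1] choose=2:
    choose[2, 5, 4] @ H2
      branch[0] choose=2:
        ask @ H0 ⇒ 9
        ask @ H0 ⇒ 9
        H0 returns 26
        H1 returns 26
        H2 returns [26]
      branch[1] choose=5:
        ask @ H0 ⇒ 9
        ask @ H0 ⇒ 9
        H0 returns 29
        H1 returns 29
        H2 returns [29]
      branch[2] choose=4:
        ask @ H0 ⇒ 9
        ask @ H0 ⇒ 9
        H0 returns 28
        H1 returns 28
        H2 returns [28]
  branch[2] choose=1:
    choose[2, 5, 4] @ H2
      branch[0] choose=2:
        ask @ H0 ⇒ 9
        ask @ H0 ⇒ 9
        H0 returns 25
        H1 returns 25
        H2 returns [25]
      branch[1] choose=5:
        ask @ H0 ⇒ 9
        ask @ H0 ⇒ 9
        H0 returns 28
        H1 returns 28
        H2 returns [28]
      branch[2] choose=4:
        ask @ H0 ⇒ 9
        ask @ H0 ⇒ 9
        H0 returns 27
        H1 returns 27
        H2 returns [27]
= [29, 32, 31, 26, 29, 28, 25, 28, 27]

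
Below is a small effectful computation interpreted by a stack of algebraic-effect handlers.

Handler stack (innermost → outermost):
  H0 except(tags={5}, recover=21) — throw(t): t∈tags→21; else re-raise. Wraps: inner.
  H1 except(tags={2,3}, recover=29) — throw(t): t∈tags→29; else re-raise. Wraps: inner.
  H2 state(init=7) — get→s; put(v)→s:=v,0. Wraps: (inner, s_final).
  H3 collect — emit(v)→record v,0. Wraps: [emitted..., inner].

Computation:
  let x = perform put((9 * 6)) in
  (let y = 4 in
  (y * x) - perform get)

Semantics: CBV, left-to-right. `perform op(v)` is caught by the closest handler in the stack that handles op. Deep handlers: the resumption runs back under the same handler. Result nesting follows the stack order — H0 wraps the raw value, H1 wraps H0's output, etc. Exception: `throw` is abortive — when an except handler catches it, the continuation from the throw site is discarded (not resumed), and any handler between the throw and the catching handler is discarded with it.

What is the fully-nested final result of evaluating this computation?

Step-by-step:
put(54) @ H2 ⇒ s:=54
get @ H2 ⇒ 54
H0 returns -54
H1 returns -54
H2 returns (-54, 54)
H3 returns [(-54, 54)]
= [(-54, 54)]

Answer: [(-54, 54)]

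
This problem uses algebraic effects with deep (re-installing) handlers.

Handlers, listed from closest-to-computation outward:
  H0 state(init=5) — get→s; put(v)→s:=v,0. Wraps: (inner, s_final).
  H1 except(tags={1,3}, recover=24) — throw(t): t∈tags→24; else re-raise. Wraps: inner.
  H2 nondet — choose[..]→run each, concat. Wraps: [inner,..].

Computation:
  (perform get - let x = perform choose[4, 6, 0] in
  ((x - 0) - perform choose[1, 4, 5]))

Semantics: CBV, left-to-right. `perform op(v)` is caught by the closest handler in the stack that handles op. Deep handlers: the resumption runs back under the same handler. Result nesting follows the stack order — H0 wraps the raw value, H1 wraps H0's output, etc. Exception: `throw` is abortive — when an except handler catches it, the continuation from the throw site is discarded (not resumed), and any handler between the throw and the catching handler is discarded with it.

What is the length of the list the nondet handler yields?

Step-by-step:
get @ H0 ⇒ 5
choose[4, 6, 0] @ H2
  branch[0] choose=4:
    choose[1, 4, 5] @ H2
      branch[0] choose=1:
        H0 returns (2, 5)
        H1 returns (2, 5)
        H2 returns [(2, 5)]
      branch[1] choose=4:
        H0 returns (5, 5)
        H1 returns (5, 5)
        H2 returns [(5, 5)]
      branch[2] choose=5:
        H0 returns (6, 5)
        H1 returns (6, 5)
        H2 returns [(6, 5)]
  branch[1] choose=6:
    choose[1, 4, 5] @ H2
      branch[0] choose=1:
        H0 returns (0, 5)
        H1 returns (0, 5)
        H2 returns [(0, 5)]
      branch[1] choose=4:
        H0 returns (3, 5)
        H1 returns (3, 5)
        H2 returns [(3, 5)]
      branch[2] choose=5:
        H0 returns (4, 5)
        H1 returns (4, 5)
        H2 returns [(4, 5)]
  branch[2] choose=0:
    choose[1, 4, 5] @ H2
      branch[0] choose=1:
        H0 returns (6, 5)
        H1 returns (6, 5)
        H2 returns [(6, 5)]
      branch[1] choose=4:
        H0 returns (9, 5)
        H1 returns (9, 5)
        H2 returns [(9, 5)]
      branch[2] choose=5:
        H0 returns (10, 5)
        H1 returns (10, 5)
        H2 returns [(10, 5)]
= [(2, 5), (5, 5), (6, 5), (0, 5), (3, 5), (4, 5), (6, 5), (9, 5), (10, 5)]

Answer: 9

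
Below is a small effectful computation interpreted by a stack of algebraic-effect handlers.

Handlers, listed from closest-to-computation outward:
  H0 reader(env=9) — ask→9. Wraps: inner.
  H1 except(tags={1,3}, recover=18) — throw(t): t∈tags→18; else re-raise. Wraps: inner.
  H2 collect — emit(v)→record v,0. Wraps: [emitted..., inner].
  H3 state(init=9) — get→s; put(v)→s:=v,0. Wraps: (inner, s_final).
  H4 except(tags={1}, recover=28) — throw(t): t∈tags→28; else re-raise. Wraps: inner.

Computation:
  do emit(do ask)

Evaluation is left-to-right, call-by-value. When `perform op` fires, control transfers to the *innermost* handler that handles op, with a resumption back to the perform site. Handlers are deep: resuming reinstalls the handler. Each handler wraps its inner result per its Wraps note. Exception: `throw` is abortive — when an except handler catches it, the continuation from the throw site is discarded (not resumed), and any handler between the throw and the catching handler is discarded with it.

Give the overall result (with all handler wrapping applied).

Answer: ([9, 0], 9)

Evaluation trace:
ask @ H0 ⇒ 9
emit(9) @ H2 ⇒ out+=9
H0 returns 0
H1 returns 0
H2 returns [9, 0]
H3 returns ([9, 0], 9)
H4 returns ([9, 0], 9)
= ([9, 0], 9)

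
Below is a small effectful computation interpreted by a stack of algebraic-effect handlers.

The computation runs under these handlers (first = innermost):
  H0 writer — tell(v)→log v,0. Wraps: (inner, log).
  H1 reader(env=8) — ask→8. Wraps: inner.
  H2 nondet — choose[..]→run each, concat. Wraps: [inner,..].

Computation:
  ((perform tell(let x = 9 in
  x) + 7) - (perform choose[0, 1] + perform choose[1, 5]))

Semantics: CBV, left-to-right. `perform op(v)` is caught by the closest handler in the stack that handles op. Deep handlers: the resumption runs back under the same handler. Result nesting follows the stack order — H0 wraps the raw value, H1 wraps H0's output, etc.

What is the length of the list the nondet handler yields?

Answer: 4

Step-by-step:
tell(9) @ H0 ⇒ log+=9
choose[0, 1] @ H2
  branch[0] choose=0:
    choose[1, 5] @ H2
      branch[0] choose=1:
        H0 returns (6, (9))
        H1 returns (6, (9))
        H2 returns [(6, (9))]
      branch[1] choose=5:
        H0 returns (2, (9))
        H1 returns (2, (9))
        H2 returns [(2, (9))]
  branch[1] choose=1:
    choose[1, 5] @ H2
      branch[0] choose=1:
        H0 returns (5, (9))
        H1 returns (5, (9))
        H2 returns [(5, (9))]
      branch[1] choose=5:
        H0 returns (1, (9))
        H1 returns (1, (9))
        H2 returns [(1, (9))]
= [(6, (9)), (2, (9)), (5, (9)), (1, (9))]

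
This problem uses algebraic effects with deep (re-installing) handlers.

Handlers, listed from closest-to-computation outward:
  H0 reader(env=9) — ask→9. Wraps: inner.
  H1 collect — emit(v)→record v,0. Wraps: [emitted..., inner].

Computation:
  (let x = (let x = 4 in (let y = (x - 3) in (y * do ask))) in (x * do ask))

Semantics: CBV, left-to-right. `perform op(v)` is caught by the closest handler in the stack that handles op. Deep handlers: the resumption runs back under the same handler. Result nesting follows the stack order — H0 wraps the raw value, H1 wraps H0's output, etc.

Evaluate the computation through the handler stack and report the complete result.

Answer: [81]

Evaluation trace:
ask @ H0 ⇒ 9
ask @ H0 ⇒ 9
H0 returns 81
H1 returns [81]
= [81]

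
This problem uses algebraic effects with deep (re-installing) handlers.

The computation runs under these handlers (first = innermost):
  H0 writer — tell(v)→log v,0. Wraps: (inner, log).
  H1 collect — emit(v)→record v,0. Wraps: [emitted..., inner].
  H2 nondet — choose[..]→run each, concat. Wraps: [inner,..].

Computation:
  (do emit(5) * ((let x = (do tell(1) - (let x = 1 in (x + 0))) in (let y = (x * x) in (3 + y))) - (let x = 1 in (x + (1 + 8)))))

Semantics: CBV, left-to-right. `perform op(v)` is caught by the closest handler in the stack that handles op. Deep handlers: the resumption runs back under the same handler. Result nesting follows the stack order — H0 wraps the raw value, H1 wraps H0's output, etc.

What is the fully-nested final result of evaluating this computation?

Evaluation trace:
emit(5) @ H1 ⇒ out+=5
tell(1) @ H0 ⇒ log+=1
H0 returns (0, (1))
H1 returns [5, (0, (1))]
H2 returns [[5, (0, (1))]]
= [[5, (0, (1))]]

Answer: [[5, (0, (1))]]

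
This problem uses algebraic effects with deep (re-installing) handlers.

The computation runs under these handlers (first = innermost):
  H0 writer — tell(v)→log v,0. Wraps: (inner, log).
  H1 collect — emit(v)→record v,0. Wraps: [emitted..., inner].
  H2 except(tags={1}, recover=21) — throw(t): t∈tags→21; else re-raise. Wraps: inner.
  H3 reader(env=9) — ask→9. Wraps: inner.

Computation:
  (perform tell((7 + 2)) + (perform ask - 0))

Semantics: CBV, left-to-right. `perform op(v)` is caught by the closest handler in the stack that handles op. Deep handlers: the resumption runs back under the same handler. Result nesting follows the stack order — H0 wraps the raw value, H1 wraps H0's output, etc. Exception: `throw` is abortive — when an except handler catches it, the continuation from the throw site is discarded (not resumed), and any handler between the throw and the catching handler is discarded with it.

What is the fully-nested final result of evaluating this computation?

Answer: [(9, (9))]

Working:
tell(9) @ H0 ⇒ log+=9
ask @ H3 ⇒ 9
H0 returns (9, (9))
H1 returns [(9, (9))]
H2 returns [(9, (9))]
H3 returns [(9, (9))]
= [(9, (9))]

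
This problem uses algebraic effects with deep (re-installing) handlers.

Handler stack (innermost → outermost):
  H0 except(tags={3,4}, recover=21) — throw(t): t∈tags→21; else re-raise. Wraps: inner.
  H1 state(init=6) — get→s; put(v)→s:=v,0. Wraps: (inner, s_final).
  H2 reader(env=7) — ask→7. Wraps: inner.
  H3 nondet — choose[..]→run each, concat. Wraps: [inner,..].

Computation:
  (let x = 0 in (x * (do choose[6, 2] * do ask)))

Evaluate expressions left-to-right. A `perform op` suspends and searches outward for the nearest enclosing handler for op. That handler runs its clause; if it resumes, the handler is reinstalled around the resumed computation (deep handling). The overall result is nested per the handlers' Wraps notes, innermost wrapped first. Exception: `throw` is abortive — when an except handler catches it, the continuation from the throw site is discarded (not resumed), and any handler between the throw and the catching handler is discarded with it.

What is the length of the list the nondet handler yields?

Answer: 2

Evaluation trace:
choose[6, 2] @ H3
  branch[0] choose=6:
    ask @ H2 ⇒ 7
    H0 returns 0
    H1 returns (0, 6)
    H2 returns (0, 6)
    H3 returns [(0, 6)]
  branch[1] choose=2:
    ask @ H2 ⇒ 7
    H0 returns 0
    H1 returns (0, 6)
    H2 returns (0, 6)
    H3 returns [(0, 6)]
= [(0, 6), (0, 6)]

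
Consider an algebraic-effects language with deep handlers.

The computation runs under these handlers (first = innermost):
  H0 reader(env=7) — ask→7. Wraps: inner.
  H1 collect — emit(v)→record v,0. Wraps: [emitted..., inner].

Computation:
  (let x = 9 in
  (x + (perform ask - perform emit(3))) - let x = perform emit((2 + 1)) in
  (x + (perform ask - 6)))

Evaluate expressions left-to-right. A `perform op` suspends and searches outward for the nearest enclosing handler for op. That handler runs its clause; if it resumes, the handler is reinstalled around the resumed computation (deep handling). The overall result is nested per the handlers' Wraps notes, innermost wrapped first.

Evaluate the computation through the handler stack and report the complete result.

Evaluation trace:
ask @ H0 ⇒ 7
emit(3) @ H1 ⇒ out+=3
emit(3) @ H1 ⇒ out+=3
ask @ H0 ⇒ 7
H0 returns 15
H1 returns [3, 3, 15]
= [3, 3, 15]

Answer: [3, 3, 15]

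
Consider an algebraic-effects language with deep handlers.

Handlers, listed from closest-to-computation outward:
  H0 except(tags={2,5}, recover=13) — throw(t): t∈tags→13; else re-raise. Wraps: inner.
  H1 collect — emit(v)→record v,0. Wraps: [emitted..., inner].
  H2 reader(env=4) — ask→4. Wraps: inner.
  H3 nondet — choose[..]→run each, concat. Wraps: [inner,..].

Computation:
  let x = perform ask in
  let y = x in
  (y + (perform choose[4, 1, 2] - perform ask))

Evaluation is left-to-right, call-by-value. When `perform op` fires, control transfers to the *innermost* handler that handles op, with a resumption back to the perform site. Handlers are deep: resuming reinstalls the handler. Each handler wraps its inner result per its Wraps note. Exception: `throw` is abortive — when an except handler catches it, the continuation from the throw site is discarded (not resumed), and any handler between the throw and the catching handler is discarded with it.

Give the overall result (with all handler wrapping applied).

Evaluation trace:
ask @ H2 ⇒ 4
choose[4, 1, 2] @ H3
  branch[0] choose=4:
    ask @ H2 ⇒ 4
    H0 returns 4
    H1 returns [4]
    H2 returns [4]
    H3 returns [[4]]
  branch[1] choose=1:
    ask @ H2 ⇒ 4
    H0 returns 1
    H1 returns [1]
    H2 returns [1]
    H3 returns [[1]]
  branch[2] choose=2:
    ask @ H2 ⇒ 4
    H0 returns 2
    H1 returns [2]
    H2 returns [2]
    H3 returns [[2]]
= [[4], [1], [2]]

Answer: [[4], [1], [2]]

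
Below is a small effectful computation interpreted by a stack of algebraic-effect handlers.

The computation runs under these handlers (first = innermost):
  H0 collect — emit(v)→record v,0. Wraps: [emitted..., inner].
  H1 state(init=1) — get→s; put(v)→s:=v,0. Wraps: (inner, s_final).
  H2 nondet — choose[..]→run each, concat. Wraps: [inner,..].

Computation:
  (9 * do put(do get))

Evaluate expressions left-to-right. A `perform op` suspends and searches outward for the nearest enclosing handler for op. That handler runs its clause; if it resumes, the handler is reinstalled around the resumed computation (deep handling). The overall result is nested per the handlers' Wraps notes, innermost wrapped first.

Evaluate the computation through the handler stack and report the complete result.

Working:
get @ H1 ⇒ 1
put(1) @ H1 ⇒ s:=1
H0 returns [0]
H1 returns ([0], 1)
H2 returns [([0], 1)]
= [([0], 1)]

Answer: [([0], 1)]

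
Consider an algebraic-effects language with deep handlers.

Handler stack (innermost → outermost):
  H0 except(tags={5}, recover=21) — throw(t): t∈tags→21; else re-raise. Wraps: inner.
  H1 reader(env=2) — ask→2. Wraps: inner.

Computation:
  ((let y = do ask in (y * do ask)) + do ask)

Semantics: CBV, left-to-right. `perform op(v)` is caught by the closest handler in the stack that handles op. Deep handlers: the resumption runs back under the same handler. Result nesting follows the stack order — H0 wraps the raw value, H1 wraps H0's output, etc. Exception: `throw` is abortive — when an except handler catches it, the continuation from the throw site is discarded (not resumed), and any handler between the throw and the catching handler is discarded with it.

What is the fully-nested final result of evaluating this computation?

Evaluation trace:
ask @ H1 ⇒ 2
ask @ H1 ⇒ 2
ask @ H1 ⇒ 2
H0 returns 6
H1 returns 6
= 6

Answer: 6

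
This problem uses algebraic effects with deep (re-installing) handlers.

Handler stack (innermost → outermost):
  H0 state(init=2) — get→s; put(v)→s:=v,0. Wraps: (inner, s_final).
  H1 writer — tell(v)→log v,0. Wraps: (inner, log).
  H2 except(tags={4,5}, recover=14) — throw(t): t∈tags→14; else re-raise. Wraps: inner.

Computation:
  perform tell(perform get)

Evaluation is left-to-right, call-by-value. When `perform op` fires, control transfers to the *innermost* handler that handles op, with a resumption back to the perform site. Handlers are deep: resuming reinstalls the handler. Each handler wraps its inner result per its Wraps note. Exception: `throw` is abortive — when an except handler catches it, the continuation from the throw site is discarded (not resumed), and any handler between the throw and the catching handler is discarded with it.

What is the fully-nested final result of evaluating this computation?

Evaluation trace:
get @ H0 ⇒ 2
tell(2) @ H1 ⇒ log+=2
H0 returns (0, 2)
H1 returns ((0, 2), (2))
H2 returns ((0, 2), (2))
= ((0, 2), (2))

Answer: ((0, 2), (2))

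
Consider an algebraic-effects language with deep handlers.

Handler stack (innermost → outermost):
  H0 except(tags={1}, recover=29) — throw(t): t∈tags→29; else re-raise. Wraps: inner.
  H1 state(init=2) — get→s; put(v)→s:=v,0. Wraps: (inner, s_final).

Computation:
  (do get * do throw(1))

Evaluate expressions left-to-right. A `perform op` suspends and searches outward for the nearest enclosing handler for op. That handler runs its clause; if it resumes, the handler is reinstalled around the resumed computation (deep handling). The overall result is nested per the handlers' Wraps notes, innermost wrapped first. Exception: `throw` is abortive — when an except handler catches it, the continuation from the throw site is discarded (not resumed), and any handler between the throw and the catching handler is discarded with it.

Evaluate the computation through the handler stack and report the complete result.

Answer: (29, 2)

Step-by-step:
get @ H1 ⇒ 2
throw(1) @ H0 caught ⇒ 29
H1 returns (29, 2)
= (29, 2)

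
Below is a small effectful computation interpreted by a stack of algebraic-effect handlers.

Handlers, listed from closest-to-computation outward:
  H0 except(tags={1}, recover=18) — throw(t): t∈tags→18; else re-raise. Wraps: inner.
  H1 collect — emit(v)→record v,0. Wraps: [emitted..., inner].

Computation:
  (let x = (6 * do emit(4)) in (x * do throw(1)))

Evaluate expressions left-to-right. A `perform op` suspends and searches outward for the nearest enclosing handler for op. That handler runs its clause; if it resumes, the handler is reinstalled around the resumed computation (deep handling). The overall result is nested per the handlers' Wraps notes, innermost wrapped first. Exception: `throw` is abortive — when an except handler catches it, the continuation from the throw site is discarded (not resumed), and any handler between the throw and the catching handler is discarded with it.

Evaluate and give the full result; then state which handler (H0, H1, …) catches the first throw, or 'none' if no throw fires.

Answer: [4, 18] ; first throw caught by: H0

Evaluation trace:
emit(4) @ H1 ⇒ out+=4
throw(1) @ H0 caught ⇒ 18
H1 returns [4, 18]
= [4, 18]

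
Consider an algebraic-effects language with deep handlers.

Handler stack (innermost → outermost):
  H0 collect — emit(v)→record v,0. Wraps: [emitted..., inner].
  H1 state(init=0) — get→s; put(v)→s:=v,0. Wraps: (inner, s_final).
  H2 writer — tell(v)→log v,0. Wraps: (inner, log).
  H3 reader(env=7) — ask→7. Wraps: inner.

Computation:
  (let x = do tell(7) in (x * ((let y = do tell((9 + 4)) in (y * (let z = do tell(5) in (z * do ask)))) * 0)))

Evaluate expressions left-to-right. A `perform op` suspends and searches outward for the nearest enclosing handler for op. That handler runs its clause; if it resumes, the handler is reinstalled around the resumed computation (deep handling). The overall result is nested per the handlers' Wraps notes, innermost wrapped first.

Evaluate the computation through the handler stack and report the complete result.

Answer: (([0], 0), (7, 13, 5))

Step-by-step:
tell(7) @ H2 ⇒ log+=7
tell(13) @ H2 ⇒ log+=13
tell(5) @ H2 ⇒ log+=5
ask @ H3 ⇒ 7
H0 returns [0]
H1 returns ([0], 0)
H2 returns (([0], 0), (7, 13, 5))
H3 returns (([0], 0), (7, 13, 5))
= (([0], 0), (7, 13, 5))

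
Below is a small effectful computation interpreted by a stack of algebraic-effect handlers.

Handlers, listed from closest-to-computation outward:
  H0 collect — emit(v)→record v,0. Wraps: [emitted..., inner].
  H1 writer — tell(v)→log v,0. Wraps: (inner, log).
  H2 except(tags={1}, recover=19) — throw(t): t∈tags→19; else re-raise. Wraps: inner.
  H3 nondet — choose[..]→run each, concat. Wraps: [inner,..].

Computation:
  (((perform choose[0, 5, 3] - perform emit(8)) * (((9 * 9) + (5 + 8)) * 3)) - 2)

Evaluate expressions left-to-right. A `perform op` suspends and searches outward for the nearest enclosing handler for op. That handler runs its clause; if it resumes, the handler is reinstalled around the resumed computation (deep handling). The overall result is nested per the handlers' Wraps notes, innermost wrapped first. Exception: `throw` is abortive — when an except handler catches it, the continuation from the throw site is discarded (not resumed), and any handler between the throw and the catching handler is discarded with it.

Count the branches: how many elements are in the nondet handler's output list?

Answer: 3

Working:
choose[0, 5, 3] @ H3
  branch[0] choose=0:
    emit(8) @ H0 ⇒ out+=8
    H0 returns [8, -2]
    H1 returns ([8, -2], ())
    H2 returns ([8, -2], ())
    H3 returns [([8, -2], ())]
  branch[1] choose=5:
    emit(8) @ H0 ⇒ out+=8
    H0 returns [8, 1408]
    H1 returns ([8, 1408], ())
    H2 returns ([8, 1408], ())
    H3 returns [([8, 1408], ())]
  branch[2] choose=3:
    emit(8) @ H0 ⇒ out+=8
    H0 returns [8, 844]
    H1 returns ([8, 844], ())
    H2 returns ([8, 844], ())
    H3 returns [([8, 844], ())]
= [([8, -2], ()), ([8, 1408], ()), ([8, 844], ())]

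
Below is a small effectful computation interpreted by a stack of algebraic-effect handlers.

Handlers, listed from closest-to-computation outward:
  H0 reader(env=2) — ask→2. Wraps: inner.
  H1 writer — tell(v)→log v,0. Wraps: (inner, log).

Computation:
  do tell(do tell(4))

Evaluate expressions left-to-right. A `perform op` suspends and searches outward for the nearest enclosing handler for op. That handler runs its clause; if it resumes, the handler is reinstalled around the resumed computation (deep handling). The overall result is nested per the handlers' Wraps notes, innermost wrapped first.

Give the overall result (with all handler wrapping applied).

Answer: (0, (4, 0))

Working:
tell(4) @ H1 ⇒ log+=4
tell(0) @ H1 ⇒ log+=0
H0 returns 0
H1 returns (0, (4, 0))
= (0, (4, 0))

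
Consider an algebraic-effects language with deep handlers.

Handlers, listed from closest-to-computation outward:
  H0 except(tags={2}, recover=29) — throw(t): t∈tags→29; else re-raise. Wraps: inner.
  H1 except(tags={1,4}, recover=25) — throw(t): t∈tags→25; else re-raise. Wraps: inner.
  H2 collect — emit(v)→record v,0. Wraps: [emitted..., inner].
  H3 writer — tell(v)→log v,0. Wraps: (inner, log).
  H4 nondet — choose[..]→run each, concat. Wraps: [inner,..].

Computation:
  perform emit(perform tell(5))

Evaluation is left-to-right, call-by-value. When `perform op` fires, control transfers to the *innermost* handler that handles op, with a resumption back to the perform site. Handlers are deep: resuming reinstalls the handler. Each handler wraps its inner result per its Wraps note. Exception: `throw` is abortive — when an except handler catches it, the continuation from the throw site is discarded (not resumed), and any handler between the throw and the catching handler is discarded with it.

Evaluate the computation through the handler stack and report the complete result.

Step-by-step:
tell(5) @ H3 ⇒ log+=5
emit(0) @ H2 ⇒ out+=0
H0 returns 0
H1 returns 0
H2 returns [0, 0]
H3 returns ([0, 0], (5))
H4 returns [([0, 0], (5))]
= [([0, 0], (5))]

Answer: [([0, 0], (5))]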